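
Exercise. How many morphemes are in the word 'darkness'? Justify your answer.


Decomposition: dark (root) + -ness (suffix) = 2 morpheme(s)

2 morphemes


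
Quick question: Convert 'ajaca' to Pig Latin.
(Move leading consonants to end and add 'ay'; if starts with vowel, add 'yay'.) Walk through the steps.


'ajaca' starts with a vowel, so add 'yay': 'ajacayay'.

ajacayay


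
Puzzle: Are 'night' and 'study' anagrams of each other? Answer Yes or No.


Sorted letters of 'night': 'ghint'
Sorted letters of 'study': 'dstuy'
They do not match.

No


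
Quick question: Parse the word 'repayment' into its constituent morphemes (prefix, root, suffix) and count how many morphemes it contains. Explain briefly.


Step 1: Identify prefix: 're' (meaning: again)
Step 2: Identify root: 'pay'
Step 3: Identify suffix(es): 'ment'
Decomposition: re- (prefix: again) + pay (root) + -ment (suffix: action/result)
Total morphemes: 3

3 morphemes (re- (prefix: again) + pay (root) + -ment (suffix: action/result))


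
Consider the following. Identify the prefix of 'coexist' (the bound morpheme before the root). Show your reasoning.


The word 'coexist' = 'co' (prefix) + 'exist' (root). The prefix is 'co'.

co


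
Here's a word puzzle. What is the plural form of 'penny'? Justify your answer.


Apply rule: Change -y to -ies (consonant + y). 'penny' becomes 'pennies'.

pennies


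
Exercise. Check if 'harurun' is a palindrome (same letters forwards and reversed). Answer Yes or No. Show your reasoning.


Forward: 'harurun'
Reversed: 'nururah'
They differ.

No


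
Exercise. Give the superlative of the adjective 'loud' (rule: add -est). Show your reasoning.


Apply superlative formation (add -est): 'loud' -> 'loudest'.

loudest


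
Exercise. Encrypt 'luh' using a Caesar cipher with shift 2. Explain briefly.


Shift each letter by 2: l -> n, u -> w, h -> j. Result: 'nwj'.

nwj


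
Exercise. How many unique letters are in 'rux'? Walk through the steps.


Unique letters in 'rux': {r, u, x} = 3 distinct letters.

3


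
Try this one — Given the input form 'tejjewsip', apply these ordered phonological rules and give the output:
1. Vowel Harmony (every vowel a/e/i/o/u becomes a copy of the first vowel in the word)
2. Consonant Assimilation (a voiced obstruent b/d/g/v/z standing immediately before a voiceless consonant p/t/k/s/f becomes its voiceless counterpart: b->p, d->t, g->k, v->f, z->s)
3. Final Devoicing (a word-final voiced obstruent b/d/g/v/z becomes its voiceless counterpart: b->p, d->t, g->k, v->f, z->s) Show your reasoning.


Starting form: 'tejjewsip'
Rule 1: Vowel Harmony: all vowels become 'e' (matching first vowel). 'tejjewsip' -> 'tejjewsep'
Rule 2: Consonant Assimilation: no voiced obstruent (b/d/g/v/z) stands immediately before a voiceless consonant (p/t/k/s/f). No change.
Rule 3: Final Devoicing: final consonant 'p' is not one of the voiced obstruents b/d/g/v/z. No change.
Final form: 'tejjewsep'

tejjewsep


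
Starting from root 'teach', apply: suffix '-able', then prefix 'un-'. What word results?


Step 1: Add suffix '-able' to 'teach' = 'teachable'
Step 2: Add prefix 'un-' to 'teachable' = 'unteachable'

unteachable


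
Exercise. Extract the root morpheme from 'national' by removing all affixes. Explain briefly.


Remove suffix '-al' from 'national' to get root 'nation'.

nation


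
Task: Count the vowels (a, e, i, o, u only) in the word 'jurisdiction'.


Vowels in 'jurisdiction': u, i, i, i, o = 5 vowels.

5


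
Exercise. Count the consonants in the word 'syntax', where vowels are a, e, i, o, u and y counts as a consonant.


Consonants in 'syntax': s, y, n, t, x = 5 consonants.

5


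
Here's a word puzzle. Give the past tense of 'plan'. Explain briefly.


Apply rule: Double final consonant and add -ed. 'plan' becomes 'planned'.

planned


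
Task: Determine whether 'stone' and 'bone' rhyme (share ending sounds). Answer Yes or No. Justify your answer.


Rime (stressed vowel + following sounds) of 'stone': -one = /oʊn/
Rime of 'bone': -one = /oʊn/
/oʊn/ and /oʊn/ are the same ending sound, so the words rhyme.

Yes


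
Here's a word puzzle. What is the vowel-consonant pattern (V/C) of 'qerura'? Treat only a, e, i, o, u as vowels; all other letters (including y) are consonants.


Letter mapping: q = C, e = V, r = C, u = V, r = C, a = V.

CVCVCV


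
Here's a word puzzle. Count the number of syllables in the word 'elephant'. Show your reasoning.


Break 'elephant' into syllables: el-e-phant -> el | e | phant = 3 syllables

3 syllables


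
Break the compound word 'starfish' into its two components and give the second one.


Split 'starfish' into 'star' + 'fish'. The second part is 'fish'.

fish


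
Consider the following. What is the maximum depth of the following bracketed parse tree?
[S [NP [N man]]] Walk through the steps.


Count bracket nesting levels:
'[' at pos 0: depth = 1
'[' at pos 3: depth = 2
'[' at pos 7: depth = 3
Maximum depth reached: 3

3


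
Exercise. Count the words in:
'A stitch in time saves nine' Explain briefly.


Split into words: A | stitch | in | time | saves | nine = 6 words.

6


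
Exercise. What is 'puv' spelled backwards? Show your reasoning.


Reverse 'puv' character by character: 'vup'.

vup


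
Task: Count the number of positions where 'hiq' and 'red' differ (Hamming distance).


Alignment:
Position 1: 'h' vs 'r' = DIFFER
Position 2: 'i' vs 'e' = DIFFER
Position 3: 'q' vs 'd' = DIFFER
Total differences: 3

3


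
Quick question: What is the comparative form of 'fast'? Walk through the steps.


Apply comparative formation (add -er): 'fast' -> 'faster'.

faster


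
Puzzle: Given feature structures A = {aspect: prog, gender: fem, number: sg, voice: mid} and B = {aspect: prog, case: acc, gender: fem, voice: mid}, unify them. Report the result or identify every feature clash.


Compare features:
aspect: A=prog vs B=prog -> unified: prog
case: A=_ vs B=acc -> unified: acc
gender: A=fem vs B=fem -> unified: fem
number: A=sg vs B=_ -> unified: sg
voice: A=mid vs B=mid -> unified: mid
No clashes found.

Unified: {aspect: prog, case: acc, gender: fem, number: sg, voice: mid}


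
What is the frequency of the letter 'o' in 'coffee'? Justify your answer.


Letter 'o' in 'coffee': found at position(s) 2 = 1 occurrence(s).

1


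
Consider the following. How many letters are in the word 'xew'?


Spell out 'xew' and number each letter: x(1), e(2), w(3). Total: 3 letters.

3


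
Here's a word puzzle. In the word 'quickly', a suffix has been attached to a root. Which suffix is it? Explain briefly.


The word 'quickly' = 'quick' (root) + '-ly' (suffix). The suffix is '-ly'.

ly


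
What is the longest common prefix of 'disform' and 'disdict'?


Compare from the start: 3 characters match: 'dis'. Mismatch at position 4: 'f' vs 'd'.

dis


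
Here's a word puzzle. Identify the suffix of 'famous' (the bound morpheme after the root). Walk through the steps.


The word 'famous' = 'fame' (root) + '-ous' (suffix). The suffix is '-ous'.

ous


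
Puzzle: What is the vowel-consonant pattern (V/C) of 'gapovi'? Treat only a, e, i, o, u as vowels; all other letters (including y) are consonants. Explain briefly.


Letter mapping: g = C, a = V, p = C, o = V, v = C, i = V.

CVCVCV


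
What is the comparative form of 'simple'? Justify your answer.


Apply comparative formation (ends in e: add -r): 'simple' -> 'simpler'.

simpler


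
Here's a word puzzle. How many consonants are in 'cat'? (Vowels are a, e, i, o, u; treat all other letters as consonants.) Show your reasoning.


Consonants in 'cat': c, t = 2 consonants.

2


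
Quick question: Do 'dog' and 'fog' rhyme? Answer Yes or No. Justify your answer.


Rime (stressed vowel + following sounds) of 'dog': -og = /ɒg/
Rime of 'fog': -og = /ɒg/
/ɒg/ and /ɒg/ are the same ending sound, so the words rhyme.

Yes


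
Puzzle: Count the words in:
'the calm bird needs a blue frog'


Split into words: the | calm | bird | needs | a | blue | frog = 7 words.

7


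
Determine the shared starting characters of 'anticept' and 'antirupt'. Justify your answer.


Compare from the start: 4 characters match: 'anti'. Mismatch at position 5: 'c' vs 'r'.

anti


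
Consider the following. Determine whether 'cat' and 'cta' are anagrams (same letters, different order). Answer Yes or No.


Sorted letters of 'cat': 'act'
Sorted letters of 'cta': 'act'
They match.

Yes


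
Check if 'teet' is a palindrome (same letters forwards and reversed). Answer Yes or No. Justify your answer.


Forward: 'teet'
Reversed: 'teet'
They are identical.

Yes


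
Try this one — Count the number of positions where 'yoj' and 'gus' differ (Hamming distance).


Alignment:
Position 1: 'y' vs 'g' = DIFFER
Position 2: 'o' vs 'u' = DIFFER
Position 3: 'j' vs 's' = DIFFER
Total differences: 3

3


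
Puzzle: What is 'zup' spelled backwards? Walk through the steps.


Reverse 'zup' character by character: 'puz'.

puz


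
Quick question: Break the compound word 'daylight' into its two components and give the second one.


Split 'daylight' into 'day' + 'light'. The second part is 'light'.

light


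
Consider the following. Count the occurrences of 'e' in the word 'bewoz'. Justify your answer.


Letter 'e' in 'bewoz': found at position(s) 2 = 1 occurrence(s).

1


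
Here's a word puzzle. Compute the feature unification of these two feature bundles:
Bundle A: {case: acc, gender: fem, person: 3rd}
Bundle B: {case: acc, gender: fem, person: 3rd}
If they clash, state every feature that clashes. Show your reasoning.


Compare features:
case: A=acc vs B=acc -> unified: acc
gender: A=fem vs B=fem -> unified: fem
person: A=3rd vs B=3rd -> unified: 3rd
No clashes found.

Unified: {case: acc, gender: fem, person: 3rd}


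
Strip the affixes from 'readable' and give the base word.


Remove suffix '-able' from 'readable' to get root 'read'.

read


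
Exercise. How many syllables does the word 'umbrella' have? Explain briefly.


Break 'umbrella' into syllables: um-brel-la -> um | brel | la = 3 syllables

3 syllables


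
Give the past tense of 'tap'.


Apply rule: Double final consonant and add -ed. 'tap' becomes 'tapped'.

tapped


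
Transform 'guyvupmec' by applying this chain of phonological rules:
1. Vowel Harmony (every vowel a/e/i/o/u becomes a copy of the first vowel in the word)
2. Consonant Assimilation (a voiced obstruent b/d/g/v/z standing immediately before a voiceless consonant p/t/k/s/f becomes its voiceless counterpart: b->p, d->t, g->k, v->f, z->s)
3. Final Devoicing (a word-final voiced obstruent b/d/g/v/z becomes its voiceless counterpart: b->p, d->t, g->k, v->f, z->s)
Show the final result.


Starting form: 'guyvupmec'
Rule 1: Vowel Harmony: all vowels become 'u' (matching first vowel). 'guyvupmec' -> 'guyvupmuc'
Rule 2: Consonant Assimilation: no voiced obstruent (b/d/g/v/z) stands immediately before a voiceless consonant (p/t/k/s/f). No change.
Rule 3: Final Devoicing: final consonant 'c' is not one of the voiced obstruents b/d/g/v/z. No change.
Final form: 'guyvupmuc'

guyvupmuc


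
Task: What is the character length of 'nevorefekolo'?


Spell out 'nevorefekolo' and number each letter: n(1), e(2), v(3), o(4), r(5), e(6), f(7), e(8), k(9), o(10), l(11), o(12). Total: 12 letters.

12


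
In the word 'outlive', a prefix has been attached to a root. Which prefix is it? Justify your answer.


The word 'outlive' = 'out' (prefix) + 'live' (root). The prefix is 'out'.

out


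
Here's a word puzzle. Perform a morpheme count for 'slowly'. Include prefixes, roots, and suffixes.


Decomposition: slow (root) + -ly (suffix) = 2 morpheme(s)

2 morphemes


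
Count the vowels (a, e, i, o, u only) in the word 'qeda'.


Vowels in 'qeda': e, a = 2 vowels.

2


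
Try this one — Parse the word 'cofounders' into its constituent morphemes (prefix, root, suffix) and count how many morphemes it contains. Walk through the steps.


Step 1: Identify prefix: 'co' (meaning: together)
Step 2: Identify root: 'found'
Step 3: Identify suffix(es): 'er, s'
Decomposition: co- (prefix: together) + found (root) + -er (suffix: one who) + -s (plural)
Total morphemes: 4

4 morphemes (co- (prefix: together) + found (root) + -er (suffix: one who) + -s (plural))


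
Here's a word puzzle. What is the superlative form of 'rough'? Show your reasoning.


Apply superlative formation (add -est): 'rough' -> 'roughest'.

roughest


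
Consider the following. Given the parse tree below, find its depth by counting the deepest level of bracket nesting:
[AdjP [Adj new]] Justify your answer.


Count bracket nesting levels:
'[' at pos 0: depth = 1
'[' at pos 6: depth = 2
Maximum depth reached: 2

2


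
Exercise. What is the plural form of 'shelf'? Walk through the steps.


Apply rule: Change -f to -ves. 'shelf' becomes 'shelves'.

shelves


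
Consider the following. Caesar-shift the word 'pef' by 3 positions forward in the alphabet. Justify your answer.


Shift each letter by 3: p -> s, e -> h, f -> i. Result: 'shi'.

shi


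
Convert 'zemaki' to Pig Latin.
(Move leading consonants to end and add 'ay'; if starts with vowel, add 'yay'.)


'zemaki': move consonant cluster 'z' to end and add 'ay': 'emakizay'.

emakizay


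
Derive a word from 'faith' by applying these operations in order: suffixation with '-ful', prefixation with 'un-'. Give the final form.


Step 1: Add suffix '-ful' to 'faith' = 'faithful'
Step 2: Add prefix 'un-' to 'faithful' = 'unfaithful'

unfaithful


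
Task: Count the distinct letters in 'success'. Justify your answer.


Unique letters in 'success': {c, e, s, u} = 4 distinct letters.

4


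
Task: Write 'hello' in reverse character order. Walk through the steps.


Reverse 'hello' character by character: 'olleh'.

olleh


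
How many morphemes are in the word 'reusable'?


Decomposition: re- (prefix) + use (root) + -able (suffix) = 3 morpheme(s)

3 morphemes


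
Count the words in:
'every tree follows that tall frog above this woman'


Split into words: every | tree | follows | that | tall | frog | above | this | woman = 9 words.

9


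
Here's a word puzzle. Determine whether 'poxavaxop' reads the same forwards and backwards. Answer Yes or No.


Forward: 'poxavaxop'
Reversed: 'poxavaxop'
They are identical.

Yes


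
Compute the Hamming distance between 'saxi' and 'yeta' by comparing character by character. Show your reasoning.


Alignment:
Position 1: 's' vs 'y' = DIFFER
Position 2: 'a' vs 'e' = DIFFER
Position 3: 'x' vs 't' = DIFFER
Position 4: 'i' vs 'a' = DIFFER
Total differences: 4

4


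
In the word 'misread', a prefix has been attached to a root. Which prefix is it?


The word 'misread' = 'mis' (prefix) + 'read' (root). The prefix is 'mis'.

mis


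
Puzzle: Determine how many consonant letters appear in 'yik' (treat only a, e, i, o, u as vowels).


Consonants in 'yik': y, k = 2 consonants.

2


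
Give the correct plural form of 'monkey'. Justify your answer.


Apply rule: Add -s. 'monkey' becomes 'monkeys'.

monkeys


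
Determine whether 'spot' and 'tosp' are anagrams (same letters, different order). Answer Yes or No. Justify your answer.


Sorted letters of 'spot': 'opst'
Sorted letters of 'tosp': 'opst'
They match.

Yes


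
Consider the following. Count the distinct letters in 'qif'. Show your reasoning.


Unique letters in 'qif': {f, i, q} = 3 distinct letters.

3


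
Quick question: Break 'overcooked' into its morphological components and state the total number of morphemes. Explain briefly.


Step 1: Identify prefix: 'over' (meaning: excessively)
Step 2: Identify root: 'cook'
Step 3: Identify suffix(es): 'ed'
Decomposition: over- (prefix: excessively) + cook (root) + -ed (suffix: past)
Total morphemes: 3

3 morphemes (over- (prefix: excessively) + cook (root) + -ed (suffix: past))


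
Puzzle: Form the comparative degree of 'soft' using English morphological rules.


Apply comparative formation (add -er): 'soft' -> 'softer'.

softer


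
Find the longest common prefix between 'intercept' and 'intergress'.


Compare from the start: 5 characters match: 'inter'. Mismatch at position 6: 'c' vs 'g'.

inter


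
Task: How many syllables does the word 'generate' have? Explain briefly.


Break 'generate' into syllables: gen-er-ate -> gen | er | ate = 3 syllables

3 syllables


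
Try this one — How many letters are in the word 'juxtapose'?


Spell out 'juxtapose' and number each letter: j(1), u(2), x(3), t(4), a(5), p(6), o(7), s(8), e(9). Total: 9 letters.

9


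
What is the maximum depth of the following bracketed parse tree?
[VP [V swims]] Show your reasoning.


Count bracket nesting levels:
'[' at pos 0: depth = 1
'[' at pos 4: depth = 2
Maximum depth reached: 2

2


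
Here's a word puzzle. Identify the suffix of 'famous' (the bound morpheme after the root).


The word 'famous' = 'fame' (root) + '-ous' (suffix). The suffix is '-ous'.

ous


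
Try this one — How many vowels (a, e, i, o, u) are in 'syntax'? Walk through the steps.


Vowels in 'syntax': a = 1 vowels.

1


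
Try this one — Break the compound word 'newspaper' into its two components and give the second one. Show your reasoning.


Split 'newspaper' into 'news' + 'paper'. The second part is 'paper'.

paper


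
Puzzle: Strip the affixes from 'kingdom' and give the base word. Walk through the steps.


Remove suffix '-dom' from 'kingdom' to get root 'king'.

king


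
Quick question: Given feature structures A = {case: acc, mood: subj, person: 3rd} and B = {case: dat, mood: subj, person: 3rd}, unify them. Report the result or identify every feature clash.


Compare features:
case: A=acc vs B=dat -> CLASH
mood: A=subj vs B=subj -> unified: subj
person: A=3rd vs B=3rd -> unified: 3rd
Clash detected on feature 'case' (acc vs dat); unification fails.

CLASH on 'case' (acc vs dat)


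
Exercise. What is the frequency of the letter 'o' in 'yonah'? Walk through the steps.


Letter 'o' in 'yonah': found at position(s) 2 = 1 occurrence(s).

1


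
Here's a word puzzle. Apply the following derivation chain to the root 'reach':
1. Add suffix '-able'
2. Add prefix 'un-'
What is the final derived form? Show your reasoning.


Step 1: Add suffix '-able' to 'reach' = 'reachable'
Step 2: Add prefix 'un-' to 'reachable' = 'unreachable'

unreachable


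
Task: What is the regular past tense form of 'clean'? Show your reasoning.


Apply rule: Add -ed. 'clean' becomes 'cleaned'.

cleaned


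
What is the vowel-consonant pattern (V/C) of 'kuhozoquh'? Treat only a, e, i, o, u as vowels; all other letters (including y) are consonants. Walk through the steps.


Letter mapping: k = C, u = V, h = C, o = V, z = C, o = V, q = C, u = V, h = C.

CVCVCVCVC


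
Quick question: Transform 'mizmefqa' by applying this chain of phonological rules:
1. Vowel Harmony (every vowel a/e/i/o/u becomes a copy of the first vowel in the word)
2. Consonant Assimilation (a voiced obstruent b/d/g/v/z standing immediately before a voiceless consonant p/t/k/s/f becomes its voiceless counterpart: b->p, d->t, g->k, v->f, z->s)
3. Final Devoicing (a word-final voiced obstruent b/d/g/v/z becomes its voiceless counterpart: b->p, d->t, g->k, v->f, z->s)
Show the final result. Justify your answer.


Starting form: 'mizmefqa'
Rule 1: Vowel Harmony: all vowels become 'i' (matching first vowel). 'mizmefqa' -> 'mizmifqi'
Rule 2: Consonant Assimilation: no voiced obstruent (b/d/g/v/z) stands immediately before a voiceless consonant (p/t/k/s/f). No change.
Rule 3: Final Devoicing: the word ends in the vowel 'i', not a consonant. No change.
Final form: 'mizmifqi'

mizmifqi


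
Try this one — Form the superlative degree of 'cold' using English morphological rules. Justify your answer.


Apply superlative formation (add -est): 'cold' -> 'coldest'.

coldest


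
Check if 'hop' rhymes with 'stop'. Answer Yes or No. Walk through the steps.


Rime (stressed vowel + following sounds) of 'hop': -op = /ɒp/
Rime of 'stop': -op = /ɒp/
/ɒp/ and /ɒp/ are the same ending sound, so the words rhyme.

Yes


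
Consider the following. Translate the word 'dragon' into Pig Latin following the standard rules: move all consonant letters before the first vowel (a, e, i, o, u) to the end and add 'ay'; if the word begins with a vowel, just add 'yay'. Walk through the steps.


'dragon': move consonant cluster 'dr' to end and add 'ay': 'agondray'.

agondray


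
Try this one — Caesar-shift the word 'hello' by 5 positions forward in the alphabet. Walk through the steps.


Shift each letter by 5: h -> m, e -> j, l -> q, l -> q, o -> t. Result: 'mjqqt'.

mjqqt


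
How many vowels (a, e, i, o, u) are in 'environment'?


Vowels in 'environment': e, i, o, e = 4 vowels.

4


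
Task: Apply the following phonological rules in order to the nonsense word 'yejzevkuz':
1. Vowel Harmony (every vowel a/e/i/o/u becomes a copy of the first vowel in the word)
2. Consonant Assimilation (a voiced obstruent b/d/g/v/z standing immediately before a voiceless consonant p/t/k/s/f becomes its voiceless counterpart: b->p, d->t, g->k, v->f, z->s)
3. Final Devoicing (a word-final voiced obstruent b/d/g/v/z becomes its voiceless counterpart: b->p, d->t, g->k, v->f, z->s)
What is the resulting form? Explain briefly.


Starting form: 'yejzevkuz'
Rule 1: Vowel Harmony: all vowels become 'e' (matching first vowel). 'yejzevkuz' -> 'yejzevkez'
Rule 2: Consonant Assimilation: voiced obstruent before voiceless consonant becomes voiceless ('vk' -> 'fk'). 'yejzevkez' -> 'yejzefkez'
Rule 3: Final Devoicing: word-final voiced obstruent 'z' becomes voiceless 's'. 'yejzefkez' -> 'yejzefkes'
Final form: 'yejzefkes'

yejzefkes


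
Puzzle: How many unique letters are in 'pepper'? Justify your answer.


Unique letters in 'pepper': {e, p, r} = 3 distinct letters.

3


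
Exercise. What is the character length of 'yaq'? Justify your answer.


Spell out 'yaq' and number each letter: y(1), a(2), q(3). Total: 3 letters.

3


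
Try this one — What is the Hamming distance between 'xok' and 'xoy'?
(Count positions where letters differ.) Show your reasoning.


Alignment:
Position 1: 'x' vs 'x' = match
Position 2: 'o' vs 'o' = match
Position 3: 'k' vs 'y' = DIFFER
Total differences: 1

1


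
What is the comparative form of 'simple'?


Apply comparative formation (ends in e: add -r): 'simple' -> 'simpler'.

simpler


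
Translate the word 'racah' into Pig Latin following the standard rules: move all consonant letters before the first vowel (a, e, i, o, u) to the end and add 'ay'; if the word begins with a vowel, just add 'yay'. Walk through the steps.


'racah': move consonant cluster 'r' to end and add 'ay': 'acahray'.

acahray


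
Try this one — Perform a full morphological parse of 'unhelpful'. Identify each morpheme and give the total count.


Step 1: Identify prefix: 'un' (meaning: not/reverse)
Step 2: Identify root: 'help'
Step 3: Identify suffix(es): 'ful'
Decomposition: un- (prefix: not/reverse) + help (root) + -ful (suffix: full of)
Total morphemes: 3

3 morphemes (un- (prefix: not/reverse) + help (root) + -ful (suffix: full of))


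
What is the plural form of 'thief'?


Apply rule: Change -f to -ves. 'thief' becomes 'thieves'.

thieves


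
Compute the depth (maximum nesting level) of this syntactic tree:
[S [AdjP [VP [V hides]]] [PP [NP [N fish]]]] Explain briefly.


Count bracket nesting levels:
'[' at pos 0: depth = 1
'[' at pos 3: depth = 2
'[' at pos 9: depth = 3
'[' at pos 13: depth = 4
'[' at pos 25: depth = 2
'[' at pos 29: depth = 3
'[' at pos 33: depth = 4
Maximum depth reached: 4

4


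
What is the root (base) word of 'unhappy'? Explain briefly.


Remove prefix 'un' from 'unhappy' to get root 'happy'.

happy


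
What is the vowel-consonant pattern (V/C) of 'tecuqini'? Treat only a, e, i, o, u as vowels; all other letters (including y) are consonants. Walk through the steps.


Letter mapping: t = C, e = V, c = C, u = V, q = C, i = V, n = C, i = V.

CVCVCVCV


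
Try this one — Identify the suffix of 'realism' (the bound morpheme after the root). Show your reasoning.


The word 'realism' = 'real' (root) + '-ism' (suffix). The suffix is '-ism'.

ism


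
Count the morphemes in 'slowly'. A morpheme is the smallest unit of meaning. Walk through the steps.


Decomposition: slow (root) + -ly (suffix) = 2 morpheme(s)

2 morphemes


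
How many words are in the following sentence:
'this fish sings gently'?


Split into words: this | fish | sings | gently = 4 words.

4


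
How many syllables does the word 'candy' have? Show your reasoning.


Break 'candy' into syllables: can-dy -> can | dy = 2 syllables

2 syllables


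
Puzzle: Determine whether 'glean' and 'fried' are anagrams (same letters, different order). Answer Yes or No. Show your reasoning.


Sorted letters of 'glean': 'aegln'
Sorted letters of 'fried': 'defir'
They do not match.

No


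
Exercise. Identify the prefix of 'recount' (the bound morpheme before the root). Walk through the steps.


The word 'recount' = 're' (prefix) + 'count' (root). The prefix is 're'.

re


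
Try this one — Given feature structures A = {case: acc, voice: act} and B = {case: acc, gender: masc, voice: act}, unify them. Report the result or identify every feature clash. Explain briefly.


Compare features:
case: A=acc vs B=acc -> unified: acc
gender: A=_ vs B=masc -> unified: masc
voice: A=act vs B=act -> unified: act
No clashes found.

Unified: {case: acc, gender: masc, voice: act}


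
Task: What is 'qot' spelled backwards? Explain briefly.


Reverse 'qot' character by character: 'toq'.

toq


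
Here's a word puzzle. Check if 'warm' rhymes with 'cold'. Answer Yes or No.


Rime (stressed vowel + following sounds) of 'warm': -arm = /ɔːrm/
Rime of 'cold': -old = /oʊld/
/ɔːrm/ and /oʊld/ are different ending sounds, so the words do not rhyme.

No


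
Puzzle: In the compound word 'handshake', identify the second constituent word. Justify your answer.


Split 'handshake' into 'hand' + 'shake'. The second part is 'shake'.

shake


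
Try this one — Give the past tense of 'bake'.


Apply rule: Add -d (word ends in -e). 'bake' becomes 'baked'.

baked


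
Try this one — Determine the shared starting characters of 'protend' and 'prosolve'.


Compare from the start: 3 characters match: 'pro'. Mismatch at position 4: 't' vs 's'.

pro


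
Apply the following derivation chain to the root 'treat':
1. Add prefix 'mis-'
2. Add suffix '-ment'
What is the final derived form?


Step 1: Add prefix 'mis-' to 'treat' = 'mistreat'
Step 2: Add suffix '-ment' to 'mistreat' = 'mistreatment'

mistreatment


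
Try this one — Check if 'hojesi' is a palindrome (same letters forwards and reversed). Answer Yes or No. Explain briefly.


Forward: 'hojesi'
Reversed: 'isejoh'
They differ.

No


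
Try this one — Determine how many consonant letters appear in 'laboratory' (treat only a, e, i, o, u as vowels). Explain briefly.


Consonants in 'laboratory': l, b, r, t, r, y = 6 consonants.

6


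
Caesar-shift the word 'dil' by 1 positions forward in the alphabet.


Shift each letter by 1: d -> e, i -> j, l -> m. Result: 'ejm'.

ejm


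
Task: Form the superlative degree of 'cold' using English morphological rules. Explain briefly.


Apply superlative formation (add -est): 'cold' -> 'coldest'.

coldest


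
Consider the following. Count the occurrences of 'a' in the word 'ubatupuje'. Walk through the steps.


Letter 'a' in 'ubatupuje': found at position(s) 3 = 1 occurrence(s).

1


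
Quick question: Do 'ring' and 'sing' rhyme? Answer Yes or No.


Rime (stressed vowel + following sounds) of 'ring': -ing = /ɪŋ/
Rime of 'sing': -ing = /ɪŋ/
/ɪŋ/ and /ɪŋ/ are the same ending sound, so the words rhyme.

Yes


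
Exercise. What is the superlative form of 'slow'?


Apply superlative formation (add -est): 'slow' -> 'slowest'.

slowest


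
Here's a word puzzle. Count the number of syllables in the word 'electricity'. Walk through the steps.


Break 'electricity' into syllables: e-lec-tric-i-ty -> e | lec | tric | i | ty = 5 syllables

5 syllables


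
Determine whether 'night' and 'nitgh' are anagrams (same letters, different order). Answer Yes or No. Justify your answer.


Sorted letters of 'night': 'ghint'
Sorted letters of 'nitgh': 'ghint'
They match.

Yes


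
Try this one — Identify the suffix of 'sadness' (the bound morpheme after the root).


The word 'sadness' = 'sad' (root) + '-ness' (suffix). The suffix is '-ness'.

ness


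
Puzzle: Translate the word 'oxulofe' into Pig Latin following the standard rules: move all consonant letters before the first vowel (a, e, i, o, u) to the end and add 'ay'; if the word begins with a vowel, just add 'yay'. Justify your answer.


'oxulofe' starts with a vowel, so add 'yay': 'oxulofeyay'.

oxulofeyay


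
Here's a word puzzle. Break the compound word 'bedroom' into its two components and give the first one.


Split 'bedroom' into 'bed' + 'room'. The first part is 'bed'.

bed


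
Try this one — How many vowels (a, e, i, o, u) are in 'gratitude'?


Vowels in 'gratitude': a, i, u, e = 4 vowels.

4


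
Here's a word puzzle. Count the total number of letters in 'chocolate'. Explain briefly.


Spell out 'chocolate' and number each letter: c(1), h(2), o(3), c(4), o(5), l(6), a(7), t(8), e(9). Total: 9 letters.

9


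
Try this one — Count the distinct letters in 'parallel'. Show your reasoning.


Unique letters in 'parallel': {a, e, l, p, r} = 5 distinct letters.

5


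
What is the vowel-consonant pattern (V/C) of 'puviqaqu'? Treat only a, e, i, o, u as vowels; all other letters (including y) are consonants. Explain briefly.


Letter mapping: p = C, u = V, v = C, i = V, q = C, a = V, q = C, u = V.

CVCVCVCV


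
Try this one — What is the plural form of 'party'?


Apply rule: Change -y to -ies (consonant + y). 'party' becomes 'parties'.

parties


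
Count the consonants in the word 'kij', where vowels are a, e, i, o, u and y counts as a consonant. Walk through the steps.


Consonants in 'kij': k, j = 2 consonants.

2


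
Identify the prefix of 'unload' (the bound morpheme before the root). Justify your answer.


The word 'unload' = 'un' (prefix) + 'load' (root). The prefix is 'un'.

un


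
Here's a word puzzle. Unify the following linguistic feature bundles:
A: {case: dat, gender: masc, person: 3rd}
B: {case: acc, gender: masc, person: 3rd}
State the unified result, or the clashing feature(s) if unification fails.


Compare features:
case: A=dat vs B=acc -> CLASH
gender: A=masc vs B=masc -> unified: masc
person: A=3rd vs B=3rd -> unified: 3rd
Clash detected on feature 'case' (dat vs acc); unification fails.

CLASH on 'case' (dat vs acc)


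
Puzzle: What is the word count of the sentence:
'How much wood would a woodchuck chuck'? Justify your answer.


Split into words: How | much | wood | would | a | woodchuck | chuck = 7 words.

7


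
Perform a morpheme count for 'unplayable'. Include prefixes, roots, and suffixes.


Decomposition: un- (prefix) + play (root) + -able (suffix) = 3 morpheme(s)

3 morphemes


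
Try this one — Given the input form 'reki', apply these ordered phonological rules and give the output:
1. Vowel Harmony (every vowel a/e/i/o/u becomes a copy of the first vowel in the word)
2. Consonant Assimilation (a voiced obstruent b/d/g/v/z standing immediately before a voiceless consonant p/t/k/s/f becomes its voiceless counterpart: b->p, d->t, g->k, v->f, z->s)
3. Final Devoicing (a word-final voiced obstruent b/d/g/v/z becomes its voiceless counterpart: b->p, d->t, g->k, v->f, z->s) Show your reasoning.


Starting form: 'reki'
Rule 1: Vowel Harmony: all vowels become 'e' (matching first vowel). 'reki' -> 'reke'
Rule 2: Consonant Assimilation: no voiced obstruent (b/d/g/v/z) stands immediately before a voiceless consonant (p/t/k/s/f). No change.
Rule 3: Final Devoicing: the word ends in the vowel 'e', not a consonant. No change.
Final form: 'reke'

reke


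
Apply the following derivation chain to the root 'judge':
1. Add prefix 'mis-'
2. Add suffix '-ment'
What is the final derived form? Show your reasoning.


Step 1: Add prefix 'mis-' to 'judge' = 'misjudge'
Step 2: Add suffix '-ment' to 'misjudge' = 'misjudgment'

misjudgment


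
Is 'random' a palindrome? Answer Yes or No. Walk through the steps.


Forward: 'random'
Reversed: 'modnar'
They differ.

No


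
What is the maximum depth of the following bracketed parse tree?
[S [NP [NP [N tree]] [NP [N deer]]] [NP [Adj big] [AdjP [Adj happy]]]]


Count bracket nesting levels:
'[' at pos 0: depth = 1
'[' at pos 3: depth = 2
'[' at pos 7: depth = 3
'[' at pos 11: depth = 4
'[' at pos 21: depth = 3
'[' at pos 25: depth = 4
'[' at pos 36: depth = 2
'[' at pos 40: depth = 3
'[' at pos 50: depth = 3
'[' at pos 56: depth = 4
Maximum depth reached: 4

4


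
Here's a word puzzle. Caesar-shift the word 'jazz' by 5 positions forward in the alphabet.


Shift each letter by 5: j -> o, a -> f, z -> e, z -> e. Result: 'ofee'.

ofee


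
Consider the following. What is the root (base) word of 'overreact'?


Remove prefix 'over' from 'overreact' to get root 'react'.

react


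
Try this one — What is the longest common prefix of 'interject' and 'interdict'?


Compare from the start: 5 characters match: 'inter'. Mismatch at position 6: 'j' vs 'd'.

inter


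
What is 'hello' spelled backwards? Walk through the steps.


Reverse 'hello' character by character: 'olleh'.

olleh


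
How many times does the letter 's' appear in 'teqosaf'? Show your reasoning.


Letter 's' in 'teqosaf': found at position(s) 5 = 1 occurrence(s).

1


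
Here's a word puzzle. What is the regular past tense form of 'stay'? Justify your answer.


Apply rule: Add -ed. 'stay' becomes 'stayed'.

stayed


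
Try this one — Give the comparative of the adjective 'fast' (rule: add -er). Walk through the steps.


Apply comparative formation (add -er): 'fast' -> 'faster'.

faster


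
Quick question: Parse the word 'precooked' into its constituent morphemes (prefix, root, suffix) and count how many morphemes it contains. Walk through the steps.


Step 1: Identify prefix: 'pre' (meaning: before)
Step 2: Identify root: 'cook'
Step 3: Identify suffix(es): 'ed'
Decomposition: pre- (prefix: before) + cook (root) + -ed (suffix: past)
Total morphemes: 3

3 morphemes (pre- (prefix: before) + cook (root) + -ed (suffix: past))


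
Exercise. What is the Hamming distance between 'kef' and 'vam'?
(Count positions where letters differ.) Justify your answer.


Alignment:
Position 1: 'k' vs 'v' = DIFFER
Position 2: 'e' vs 'a' = DIFFER
Position 3: 'f' vs 'm' = DIFFER
Total differences: 3

3


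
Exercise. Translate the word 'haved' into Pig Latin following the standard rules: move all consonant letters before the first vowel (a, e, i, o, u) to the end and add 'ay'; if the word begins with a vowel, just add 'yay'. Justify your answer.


'haved': move consonant cluster 'h' to end and add 'ay': 'avedhay'.

avedhay


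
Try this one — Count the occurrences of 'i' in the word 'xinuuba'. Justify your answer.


Letter 'i' in 'xinuuba': found at position(s) 2 = 1 occurrence(s).

1


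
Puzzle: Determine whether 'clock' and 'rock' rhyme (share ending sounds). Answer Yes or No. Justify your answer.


Rime (stressed vowel + following sounds) of 'clock': -ock = /ɒk/
Rime of 'rock': -ock = /ɒk/
/ɒk/ and /ɒk/ are the same ending sound, so the words rhyme.

Yes


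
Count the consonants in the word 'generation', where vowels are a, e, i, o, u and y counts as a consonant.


Consonants in 'generation': g, n, r, t, n = 5 consonants.

5


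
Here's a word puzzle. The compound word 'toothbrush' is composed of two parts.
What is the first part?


Split 'toothbrush' into 'tooth' + 'brush'. The first part is 'tooth'.

tooth


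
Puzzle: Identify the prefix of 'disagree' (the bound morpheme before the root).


The word 'disagree' = 'dis' (prefix) + 'agree' (root). The prefix is 'dis'.

dis


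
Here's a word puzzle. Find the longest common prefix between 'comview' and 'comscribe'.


Compare from the start: 3 characters match: 'com'. Mismatch at position 4: 'v' vs 's'.

com


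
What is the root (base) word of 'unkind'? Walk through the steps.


Remove prefix 'un' from 'unkind' to get root 'kind'.

kind


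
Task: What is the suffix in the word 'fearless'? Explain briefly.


The word 'fearless' = 'fear' (root) + '-less' (suffix). The suffix is '-less'.

less


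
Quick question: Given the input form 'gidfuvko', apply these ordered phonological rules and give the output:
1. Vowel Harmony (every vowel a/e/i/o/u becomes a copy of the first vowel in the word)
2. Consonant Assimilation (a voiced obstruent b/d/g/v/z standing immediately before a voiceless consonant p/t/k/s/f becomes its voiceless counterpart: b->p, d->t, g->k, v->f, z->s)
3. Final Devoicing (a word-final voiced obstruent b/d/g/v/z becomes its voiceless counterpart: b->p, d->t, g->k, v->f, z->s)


Starting form: 'gidfuvko'
Rule 1: Vowel Harmony: all vowels become 'i' (matching first vowel). 'gidfuvko' -> 'gidfivki'
Rule 2: Consonant Assimilation: voiced obstruent before voiceless consonant becomes voiceless ('df' -> 'tf', 'vk' -> 'fk'). 'gidfivki' -> 'gitfifki'
Rule 3: Final Devoicing: the word ends in the vowel 'i', not a consonant. No change.
Final form: 'gitfifki'

gitfifki


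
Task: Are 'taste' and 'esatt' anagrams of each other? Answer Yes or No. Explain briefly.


Sorted letters of 'taste': 'aestt'
Sorted letters of 'esatt': 'aestt'
They match.

Yes


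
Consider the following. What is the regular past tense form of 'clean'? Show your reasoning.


Apply rule: Add -ed. 'clean' becomes 'cleaned'.

cleaned


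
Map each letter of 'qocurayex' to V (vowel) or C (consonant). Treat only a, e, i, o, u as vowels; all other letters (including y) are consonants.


Letter mapping: q = C, o = V, c = C, u = V, r = C, a = V, y = C, e = V, x = C.

CVCVCVCVC


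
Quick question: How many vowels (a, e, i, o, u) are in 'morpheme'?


Vowels in 'morpheme': o, e, e = 3 vowels.

3


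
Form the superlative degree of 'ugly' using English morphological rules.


Apply superlative formation (consonant + y: change y to i, add -est): 'ugly' -> 'ugliest'.

ugliest


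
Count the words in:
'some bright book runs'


Split into words: some | bright | book | runs = 4 words.

4


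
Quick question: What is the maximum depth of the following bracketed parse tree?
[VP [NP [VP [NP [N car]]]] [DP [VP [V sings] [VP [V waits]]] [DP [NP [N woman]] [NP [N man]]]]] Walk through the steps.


Count bracket nesting levels:
'[' at pos 0: depth = 1
'[' at pos 4: depth = 2
'[' at pos 8: depth = 3
'[' at pos 12: depth = 4
'[' at pos 16: depth = 5
'[' at pos 27: depth = 2
'[' at pos 31: depth = 3
'[' at pos 35: depth = 4
'[' at pos 45: depth = 4
'[' at pos 49: depth = 5
'[' at pos 61: depth = 3
'[' at pos 65: depth = 4
'[' at pos 69: depth = 5
'[' at pos 80: depth = 4
'[' at pos 84: depth = 5
Maximum depth reached: 5

5


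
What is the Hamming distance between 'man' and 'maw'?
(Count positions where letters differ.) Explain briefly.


Alignment:
Position 1: 'm' vs 'm' = match
Position 2: 'a' vs 'a' = match
Position 3: 'n' vs 'w' = DIFFER
Total differences: 1

1
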